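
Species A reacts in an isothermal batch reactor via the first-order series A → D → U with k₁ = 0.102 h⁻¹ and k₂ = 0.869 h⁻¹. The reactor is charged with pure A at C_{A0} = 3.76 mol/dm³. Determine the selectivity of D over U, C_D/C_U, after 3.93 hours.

0.345

For first-order series with pure A initially, C_D(t) = k₁C_{A0}/(k₂−k₁)·(e^(−k₁t) − e^(−k₂t)).
e^(−k₁t) = e^(−0.102×3.93) = e^(−0.4009) = 0.6697; e^(−k₂t) = e^(−3.415) = 0.03287.
C_D = 0.102×3.76/(0.869−0.102) × (0.6697−0.03287) = 0.5000×0.6369 = 0.3185 mol/dm³.
C_A = C_{A0}e^(−k₁t) = 2.518 mol/dm³, so C_U = C_{A0}−C_A−C_D = 0.9233 mol/dm³; C_D/C_U = 0.345.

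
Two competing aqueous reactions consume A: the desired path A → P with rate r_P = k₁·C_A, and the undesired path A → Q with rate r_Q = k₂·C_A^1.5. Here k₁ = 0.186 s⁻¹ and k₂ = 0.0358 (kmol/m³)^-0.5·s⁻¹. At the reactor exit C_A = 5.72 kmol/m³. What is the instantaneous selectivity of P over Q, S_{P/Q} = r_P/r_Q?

S_{P/Q} = r_P/r_Q = (k₁·C_A)/(k₂·C_A^1.5) = (k₁/k₂)·C_A^-0.5.
= (0.186×5.720) / (0.0358×5.720^1.5) = 1.064/0.4898 = 2.17.

2.17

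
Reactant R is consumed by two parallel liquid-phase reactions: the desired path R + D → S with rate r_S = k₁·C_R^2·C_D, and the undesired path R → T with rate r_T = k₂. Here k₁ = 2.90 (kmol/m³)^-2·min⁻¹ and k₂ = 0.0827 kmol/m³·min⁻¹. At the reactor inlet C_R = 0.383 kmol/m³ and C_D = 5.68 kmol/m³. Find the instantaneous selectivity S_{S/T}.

29.2

S_{S/T} = r_S/r_T = (k₁·C_R^2·C_D)/(k₂) = (k₁/k₂)·C_R^2·C_D.
= (2.90×0.3830^2×5.680) / (0.0827) = 2.416/0.08270 = 29.2.
Since the desired path is higher order in R, keeping C_R high (PFR or concentrated feed) favours S.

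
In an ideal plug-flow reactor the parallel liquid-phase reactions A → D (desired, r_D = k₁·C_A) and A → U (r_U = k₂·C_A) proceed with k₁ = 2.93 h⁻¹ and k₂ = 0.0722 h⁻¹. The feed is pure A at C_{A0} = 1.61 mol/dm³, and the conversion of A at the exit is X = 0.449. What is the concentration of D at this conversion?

0.706 mol/dm³

C_A = C_{A0}(1−X) = 0.8871 mol/dm³.
Both paths are first order in A, so the instantaneous fraction to D is constant: dC_D/d(−C_A) = k₁/(k₁+k₂) = 0.9760.
C_D = 0.9760·(C_{A0}−C_A) = 0.9760×0.7229 = 0.706 mol/dm³.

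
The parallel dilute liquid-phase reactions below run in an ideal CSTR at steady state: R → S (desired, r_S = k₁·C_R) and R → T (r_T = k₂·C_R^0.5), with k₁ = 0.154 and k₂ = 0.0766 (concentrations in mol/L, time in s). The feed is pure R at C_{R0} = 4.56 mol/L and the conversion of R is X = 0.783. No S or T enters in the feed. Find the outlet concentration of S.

Exit C_R = C_{R0}(1−X) = 4.56×0.217 = 0.9895 mol/L.
Rates in a CSTR are evaluated at the outlet concentration: r_S = 0.154×0.9895 = 0.1524, r_T = 0.0766×0.9895^0.5 = 0.07620.
Fraction of consumed R going to S: r_S/(r_S+r_T) = 0.6667.
C_S = 0.6667·C_{R0}·X = 0.6667×4.56×0.783 = 2.38 mol/L.

2.38 mol/L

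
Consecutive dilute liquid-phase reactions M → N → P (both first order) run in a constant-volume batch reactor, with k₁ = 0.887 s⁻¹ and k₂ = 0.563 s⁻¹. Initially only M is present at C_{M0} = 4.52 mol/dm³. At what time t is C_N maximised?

1.40 s

For first-order series the maximum of C_N occurs at t_opt = ln(k₂/k₁)/(k₂−k₁).
= ln(0.563/0.887)/(0.563−0.887) = ln(0.6347)/-0.3240 = -0.4546/-0.3240 = 1.40 s.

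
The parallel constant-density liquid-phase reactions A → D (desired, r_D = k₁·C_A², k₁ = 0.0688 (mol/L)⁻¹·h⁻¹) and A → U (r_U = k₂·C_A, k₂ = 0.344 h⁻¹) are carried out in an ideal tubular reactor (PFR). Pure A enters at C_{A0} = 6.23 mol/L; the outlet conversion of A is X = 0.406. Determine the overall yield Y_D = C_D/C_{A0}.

C_A = C_{A0}(1−X) = 3.701 mol/L.
Along a PFR/batch, dC_U/dC_A = −r_U/(r_D+r_U) = −k₂/(k₂+k₁·C_A).
Integrating from C_{A0} to C_A: C_U = (0.344/0.0688)·ln[(0.344+0.0688·6.23)/(0.344+0.0688·3.70)] = 5.000·ln(0.7726/0.5986) = 1.276 mol/L.
Then C_D = (C_{A0}−C_A) − C_U = 2.529 − 1.276 = 1.253 mol/L.
Y_D = C_D/C_{A0} = 1.253/6.23 = 0.201.

0.201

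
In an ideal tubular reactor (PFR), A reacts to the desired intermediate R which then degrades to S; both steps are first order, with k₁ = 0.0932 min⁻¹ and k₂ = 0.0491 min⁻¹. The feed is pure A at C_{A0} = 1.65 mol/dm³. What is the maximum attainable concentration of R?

0.808 mol/dm³

Evaluating C_R at τ_opt = ln(k₂/k₁)/(k₂−k₁) gives C_{R,max}/C_{A0} = (k₁/k₂)^[k₂/(k₂−k₁)].
= (0.0932/0.0491)^(0.0491/(0.0491−0.0932)) = (1.898)^(-1.113) = 0.4899.
C_{R,max} = 0.4899×1.65 = 0.808 mol/dm³.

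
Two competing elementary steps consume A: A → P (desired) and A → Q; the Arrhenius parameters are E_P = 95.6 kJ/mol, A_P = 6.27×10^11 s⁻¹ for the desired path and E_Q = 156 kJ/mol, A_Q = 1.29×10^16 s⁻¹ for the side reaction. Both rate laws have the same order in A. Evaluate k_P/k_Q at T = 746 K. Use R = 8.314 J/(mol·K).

With equal orders, S_{P/Q} = k_P/k_Q = (A_P/A_Q)·exp[(E_Q−E_P)/(RT)].
(E_Q−E_P)/(RT) = (156−95.6)×10³/(8.314×746) = 60400/6202 = 9.738.
k_P/k_Q = (6.27×10^11/1.29×10^16)·exp(9.738) = 4.860×10^-5 × 16957 = 0.824.

0.824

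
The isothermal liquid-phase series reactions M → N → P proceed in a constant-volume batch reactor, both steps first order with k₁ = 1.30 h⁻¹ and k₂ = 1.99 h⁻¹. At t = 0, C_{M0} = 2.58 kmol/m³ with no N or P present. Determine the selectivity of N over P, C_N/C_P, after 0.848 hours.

0.709

For first-order series with pure M initially, C_N(t) = k₁C_{M0}/(k₂−k₁)·(e^(−k₁t) − e^(−k₂t)).
e^(−k₁t) = e^(−1.30×0.848) = e^(−1.102) = 0.3321; e^(−k₂t) = e^(−1.688) = 0.1850.
C_N = 1.30×2.58/(1.99−1.30) × (0.3321−0.1850) = 4.861×0.1471 = 0.7150 kmol/m³.
C_M = C_{M0}e^(−k₁t) = 0.8567 kmol/m³, so C_P = C_{M0}−C_M−C_N = 1.008 kmol/m³; C_N/C_P = 0.709.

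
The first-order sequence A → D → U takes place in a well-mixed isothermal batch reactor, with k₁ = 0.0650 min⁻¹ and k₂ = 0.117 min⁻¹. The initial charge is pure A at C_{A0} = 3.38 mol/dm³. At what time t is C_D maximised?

For first-order series the maximum of C_D occurs at t_opt = ln(k₂/k₁)/(k₂−k₁).
= ln(0.117/0.0650)/(0.117−0.0650) = ln(1.800)/0.05200 = 0.5878/0.05200 = 11.3 min.

11.3 min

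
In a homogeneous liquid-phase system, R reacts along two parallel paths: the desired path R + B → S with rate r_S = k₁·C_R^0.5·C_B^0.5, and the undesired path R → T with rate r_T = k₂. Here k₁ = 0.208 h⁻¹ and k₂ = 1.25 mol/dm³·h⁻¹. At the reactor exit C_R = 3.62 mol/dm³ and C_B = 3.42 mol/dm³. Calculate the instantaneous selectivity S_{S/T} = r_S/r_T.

S_{S/T} = r_S/r_T = (k₁·C_R^0.5·C_B^0.5)/(k₂) = (k₁/k₂)·C_R^0.5·C_B^0.5.
= (0.208×3.620^0.5×3.420^0.5) / (1.25) = 0.7319/1.250 = 0.585.

0.585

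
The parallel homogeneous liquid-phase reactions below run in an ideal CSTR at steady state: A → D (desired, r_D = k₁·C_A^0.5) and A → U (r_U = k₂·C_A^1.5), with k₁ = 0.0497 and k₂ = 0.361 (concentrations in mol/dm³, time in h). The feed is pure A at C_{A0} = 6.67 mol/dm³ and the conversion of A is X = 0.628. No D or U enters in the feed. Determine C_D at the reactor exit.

0.220 mol/dm³

Exit C_A = C_{A0}(1−X) = 6.67×0.372 = 2.481 mol/dm³.
A CSTR operates uniformly at the exit composition, giving r_D = 0.07829 and r_U = 1.411 (each k·C_A^n at C_A = 2.481).
Fraction of consumed A going to D: r_D/(r_D+r_U) = 0.05257.
C_D = 0.05257·C_{A0}·X = 0.05257×6.67×0.628 = 0.220 mol/dm³.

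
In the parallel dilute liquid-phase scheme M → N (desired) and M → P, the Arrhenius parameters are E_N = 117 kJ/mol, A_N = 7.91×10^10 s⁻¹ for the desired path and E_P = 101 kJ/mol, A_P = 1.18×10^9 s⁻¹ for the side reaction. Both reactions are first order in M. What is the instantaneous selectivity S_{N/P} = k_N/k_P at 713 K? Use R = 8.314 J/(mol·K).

4.51

With equal orders, S_{N/P} = k_N/k_P = (A_N/A_P)·exp[(E_P−E_N)/(RT)].
(E_P−E_N)/(RT) = (101−117)×10³/(8.314×713) = -16000/5928 = -2.699.
k_N/k_P = (7.91×10^10/1.18×10^9)·exp(-2.699) = 67.03 × 0.06727 = 4.51.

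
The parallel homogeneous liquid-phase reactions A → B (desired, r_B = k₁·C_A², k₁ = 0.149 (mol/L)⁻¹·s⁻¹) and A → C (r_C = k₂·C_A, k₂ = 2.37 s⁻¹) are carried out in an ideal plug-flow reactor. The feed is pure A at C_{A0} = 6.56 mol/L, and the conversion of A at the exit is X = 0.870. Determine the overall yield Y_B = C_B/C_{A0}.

0.159

C_A = C_{A0}(1−X) = 0.8528 mol/L.
Along a PFR/batch, dC_C/dC_A = −r_C/(r_B+r_C) = −k₂/(k₂+k₁·C_A).
Integrating from C_{A0} to C_A: C_C = (2.37/0.149)·ln[(2.37+0.149·6.56)/(2.37+0.149·0.853)] = 15.91·ln(3.347/2.497) = 4.662 mol/L.
Then C_B = (C_{A0}−C_A) − C_C = 5.707 − 4.662 = 1.045 mol/L.
Y_B = C_B/C_{A0} = 1.045/6.56 = 0.159.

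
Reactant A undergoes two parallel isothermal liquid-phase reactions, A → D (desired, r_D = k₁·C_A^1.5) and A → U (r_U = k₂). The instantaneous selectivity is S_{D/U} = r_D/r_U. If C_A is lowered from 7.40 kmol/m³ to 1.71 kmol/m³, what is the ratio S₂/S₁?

0.111

S_{D/U} = (k₁/k₂)·C_A^1.5, so S₂/S₁ = (C_{A,2}/C_{A,1})^1.5.
= (1.71/7.40)^1.5 = (0.2311)^1.5 = 0.111.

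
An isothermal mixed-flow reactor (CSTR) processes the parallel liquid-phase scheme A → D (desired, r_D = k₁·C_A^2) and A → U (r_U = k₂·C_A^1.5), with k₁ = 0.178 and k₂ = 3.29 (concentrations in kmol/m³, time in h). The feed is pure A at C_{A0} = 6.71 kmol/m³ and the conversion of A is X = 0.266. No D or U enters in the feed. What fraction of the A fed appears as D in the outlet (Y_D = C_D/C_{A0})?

0.0285

Exit C_A = C_{A0}(1−X) = 6.71×0.734 = 4.925 kmol/m³.
A CSTR operates uniformly at the exit composition, giving r_D = 4.318 and r_U = 35.96 (each k·C_A^n at C_A = 4.925).
Fraction of consumed A going to D: r_D/(r_D+r_U) = 0.1072.
C_D = 0.1072·C_{A0}·X = 0.1072×6.71×0.266 = 0.191 kmol/m³; Y_D = C_D/C_{A0} = 0.0285.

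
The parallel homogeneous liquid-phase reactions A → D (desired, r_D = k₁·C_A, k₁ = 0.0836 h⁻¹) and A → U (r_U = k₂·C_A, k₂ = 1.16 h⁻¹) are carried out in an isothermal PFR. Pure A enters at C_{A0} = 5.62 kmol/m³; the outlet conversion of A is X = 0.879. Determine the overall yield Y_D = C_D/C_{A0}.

0.0591

C_A = C_{A0}(1−X) = 0.6800 kmol/m³.
Both paths are first order in A, so the instantaneous fraction to D is constant: dC_D/d(−C_A) = k₁/(k₁+k₂) = 0.06722.
C_D = 0.06722·(C_{A0}−C_A) = 0.06722×4.940 = 0.332 kmol/m³.
Y_D = C_D/C_{A0} = 0.3321/5.62 = 0.0591.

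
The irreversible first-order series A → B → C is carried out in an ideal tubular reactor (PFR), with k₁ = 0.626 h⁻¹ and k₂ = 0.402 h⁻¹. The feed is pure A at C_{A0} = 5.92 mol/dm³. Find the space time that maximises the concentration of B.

For first-order series the maximum of C_B occurs at τ_opt = ln(k₂/k₁)/(k₂−k₁).
= ln(0.402/0.626)/(0.402−0.626) = ln(0.6422)/-0.2240 = -0.4429/-0.2240 = 1.98 h.

1.98 h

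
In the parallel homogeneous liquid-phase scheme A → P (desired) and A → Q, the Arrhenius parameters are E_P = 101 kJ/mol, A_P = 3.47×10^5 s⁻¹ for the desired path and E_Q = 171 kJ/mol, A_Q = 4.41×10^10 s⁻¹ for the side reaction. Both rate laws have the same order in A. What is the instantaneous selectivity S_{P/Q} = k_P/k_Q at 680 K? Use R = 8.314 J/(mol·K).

1.88

k_P/k_Q = (A_P/A_Q)·exp[−(E_P−E_Q)/(RT)] = (A_P/A_Q)·exp[(E_Q−E_P)/(RT)].
(E_Q−E_P)/(RT) = (171−101)×10³/(8.314×680) = 70000/5654 = 12.38.
k_P/k_Q = (3.47×10^5/4.41×10^10)·exp(12.38) = 7.868×10^-6 × 2.384×10^5 = 1.88.
Since E_P < E_Q, lowering the temperature improves selectivity toward P.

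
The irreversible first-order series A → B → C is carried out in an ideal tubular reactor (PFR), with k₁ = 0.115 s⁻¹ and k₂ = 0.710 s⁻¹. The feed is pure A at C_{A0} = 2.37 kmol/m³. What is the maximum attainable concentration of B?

0.270 kmol/m³

For a first-order series the maximum intermediate yield is C_{B,max}/C_{A0} = (k₁/k₂)^[k₂/(k₂−k₁)].
= (0.115/0.710)^(0.710/(0.710−0.115)) = (0.1620)^(1.193) = 0.1139.
C_{B,max} = 0.1139×2.37 = 0.270 kmol/m³.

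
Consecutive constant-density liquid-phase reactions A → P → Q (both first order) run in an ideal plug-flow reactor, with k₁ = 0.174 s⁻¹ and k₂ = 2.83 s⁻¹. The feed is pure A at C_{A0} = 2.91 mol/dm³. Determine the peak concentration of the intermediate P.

0.149 mol/dm³

Evaluating C_P at τ_opt = ln(k₂/k₁)/(k₂−k₁) gives C_{P,max}/C_{A0} = (k₁/k₂)^[k₂/(k₂−k₁)].
= (0.174/2.83)^(2.83/(2.83−0.174)) = (0.06148)^(1.066) = 0.05122.
C_{P,max} = 0.05122×2.91 = 0.149 mol/dm³.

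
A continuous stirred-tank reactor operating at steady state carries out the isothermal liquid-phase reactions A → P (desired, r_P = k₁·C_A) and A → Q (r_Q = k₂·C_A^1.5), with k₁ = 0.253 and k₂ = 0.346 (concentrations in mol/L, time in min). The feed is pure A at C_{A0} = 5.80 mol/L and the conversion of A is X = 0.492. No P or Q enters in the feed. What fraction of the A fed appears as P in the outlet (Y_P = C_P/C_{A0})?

0.147

Exit C_A = C_{A0}(1−X) = 5.80×0.508 = 2.946 mol/L.
Rates in a CSTR are evaluated at the outlet concentration: r_P = 0.253×2.946 = 0.7454, r_Q = 0.346×2.946^1.5 = 1.750.
Fraction of consumed A going to P: r_P/(r_P+r_Q) = 0.2987.
C_P = 0.2987·C_{A0}·X = 0.2987×5.80×0.492 = 0.852 mol/L; Y_P = C_P/C_{A0} = 0.147.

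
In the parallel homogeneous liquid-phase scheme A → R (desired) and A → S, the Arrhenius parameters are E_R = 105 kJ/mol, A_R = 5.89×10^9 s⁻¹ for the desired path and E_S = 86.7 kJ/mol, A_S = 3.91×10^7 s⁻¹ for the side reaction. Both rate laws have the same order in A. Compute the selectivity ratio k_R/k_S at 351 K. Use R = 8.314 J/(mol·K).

0.285

With equal orders, S_{R/S} = k_R/k_S = (A_R/A_S)·exp[(E_S−E_R)/(RT)].
(E_S−E_R)/(RT) = (86.7−105)×10³/(8.314×351) = -18300/2918 = -6.271.
k_R/k_S = (5.89×10^9/3.91×10^7)·exp(-6.271) = 150.6 × 0.001890 = 0.285.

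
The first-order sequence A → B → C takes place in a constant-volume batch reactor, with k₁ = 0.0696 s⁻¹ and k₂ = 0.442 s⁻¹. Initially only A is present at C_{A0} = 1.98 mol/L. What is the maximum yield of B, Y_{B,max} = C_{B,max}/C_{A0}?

0.111

At the optimum, C_{B,max}/C_{A0} = (k₁/k₂)^[k₂/(k₂−k₁)].
= (0.0696/0.442)^(0.442/(0.442−0.0696)) = (0.1575)^(1.187) = 0.1115.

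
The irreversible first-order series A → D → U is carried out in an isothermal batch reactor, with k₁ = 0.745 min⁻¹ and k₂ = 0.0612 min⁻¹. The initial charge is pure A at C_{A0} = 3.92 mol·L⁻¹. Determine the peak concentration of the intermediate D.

3.13 mol·L⁻¹

Evaluating C_D at t_opt = ln(k₂/k₁)/(k₂−k₁) gives C_{D,max}/C_{A0} = (k₁/k₂)^[k₂/(k₂−k₁)].
= (0.745/0.0612)^(0.0612/(0.0612−0.745)) = (12.17)^(-0.08950) = 0.7996.
C_{D,max} = 0.7996×3.92 = 3.13 mol·L⁻¹.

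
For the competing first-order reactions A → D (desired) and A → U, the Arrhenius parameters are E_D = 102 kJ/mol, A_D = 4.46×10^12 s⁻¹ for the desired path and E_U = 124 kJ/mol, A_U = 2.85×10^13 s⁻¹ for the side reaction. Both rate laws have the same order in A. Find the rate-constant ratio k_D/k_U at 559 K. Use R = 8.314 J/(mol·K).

17.8

With equal orders, S_{D/U} = k_D/k_U = (A_D/A_U)·exp[(E_U−E_D)/(RT)].
(E_U−E_D)/(RT) = (124−102)×10³/(8.314×559) = 22000/4648 = 4.734.
k_D/k_U = (4.46×10^12/2.85×10^13)·exp(4.734) = 0.1565 × 113.7 = 17.8.
Since E_D < E_U, lowering the temperature improves selectivity toward D.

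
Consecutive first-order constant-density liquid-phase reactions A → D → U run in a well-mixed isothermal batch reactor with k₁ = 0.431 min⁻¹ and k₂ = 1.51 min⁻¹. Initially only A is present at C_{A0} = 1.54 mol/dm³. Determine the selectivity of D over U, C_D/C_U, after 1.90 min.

For first-order series with pure A initially, C_D(t) = k₁C_{A0}/(k₂−k₁)·(e^(−k₁t) − e^(−k₂t)).
e^(−k₁t) = e^(−0.431×1.90) = e^(−0.8189) = 0.4409; e^(−k₂t) = e^(−2.869) = 0.05676.
C_D = 0.431×1.54/(1.51−0.431) × (0.4409−0.05676) = 0.6151×0.3842 = 0.2363 mol/dm³.
C_A = C_{A0}e^(−k₁t) = 0.6790 mol/dm³, so C_U = C_{A0}−C_A−C_D = 0.6247 mol/dm³; C_D/C_U = 0.378.

0.378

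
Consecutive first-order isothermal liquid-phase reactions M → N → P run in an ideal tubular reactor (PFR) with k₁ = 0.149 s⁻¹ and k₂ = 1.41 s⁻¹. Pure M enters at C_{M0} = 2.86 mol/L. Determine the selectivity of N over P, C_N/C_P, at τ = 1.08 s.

Solving the coupled first-order balances gives C_N(τ) = [k₁/(k₂−k₁)]·C_{M0}·(e^(−k₁τ) − e^(−k₂τ)).
e^(−k₁τ) = e^(−0.149×1.08) = e^(−0.1609) = 0.8514; e^(−k₂τ) = e^(−1.523) = 0.2181.
C_N = 0.149×2.86/(1.41−0.149) × (0.8514−0.2181) = 0.3379×0.6333 = 0.2140 mol/L.
C_M = C_{M0}e^(−k₁τ) = 2.435 mol/L, so C_P = C_{M0}−C_M−C_N = 0.2111 mol/L; C_N/C_P = 1.01.

1.01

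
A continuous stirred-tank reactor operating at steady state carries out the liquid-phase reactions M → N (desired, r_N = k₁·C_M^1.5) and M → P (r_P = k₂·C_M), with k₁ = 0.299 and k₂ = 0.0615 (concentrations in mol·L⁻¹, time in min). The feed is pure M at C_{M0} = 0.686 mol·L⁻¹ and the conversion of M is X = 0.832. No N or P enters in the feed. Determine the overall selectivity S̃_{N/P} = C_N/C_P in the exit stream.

1.65

Exit C_M = C_{M0}(1−X) = 0.686×0.168 = 0.1152 mol·L⁻¹.
In a CSTR the entire volume is at exit conditions, so r_N = 0.299×0.1152^1.5 = 0.01170 and r_P = 0.0615×0.1152 = 0.007088.
Overall selectivity = C_N/C_P = r_Nτ/(r_Pτ) = r_N/r_P = 1.65.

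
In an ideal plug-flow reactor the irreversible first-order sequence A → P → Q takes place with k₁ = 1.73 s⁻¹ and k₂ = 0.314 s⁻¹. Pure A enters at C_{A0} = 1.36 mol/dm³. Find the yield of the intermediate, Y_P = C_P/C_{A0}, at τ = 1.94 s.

The intermediate concentration in a first-order A→B→C sequence is C_P = k₁C_{A0}(e^(−k₁τ) − e^(−k₂τ))/(k₂−k₁).
e^(−k₁τ) = e^(−1.73×1.94) = e^(−3.356) = 0.03487; e^(−k₂τ) = e^(−0.6092) = 0.5438.
C_P = 1.73×1.36/(0.314−1.73) × (0.03487−0.5438) = (-1.662)×(-0.5089) = 0.8456 mol/dm³.
Y_P = C_P/C_{A0} = 0.8456/1.36 = 0.622.

0.622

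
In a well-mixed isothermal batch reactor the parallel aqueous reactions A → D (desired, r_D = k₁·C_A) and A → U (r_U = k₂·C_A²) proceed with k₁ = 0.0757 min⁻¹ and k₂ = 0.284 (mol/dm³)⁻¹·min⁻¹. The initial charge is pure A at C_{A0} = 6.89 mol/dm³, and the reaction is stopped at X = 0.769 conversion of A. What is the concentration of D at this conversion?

0.359 mol/dm³

C_A = C_{A0}(1−X) = 1.592 mol/dm³.
Along a PFR/batch, dC_D/dC_A = −r_D/(r_D+r_U) = −k₁/(k₁+k₂·C_A).
Integrating from C_{A0} to C_A: C_D = (0.0757/0.284)·ln[(0.0757+0.284·6.89)/(0.0757+0.284·1.59)] = 0.2665·ln(2.032/0.5277) = 0.3594 mol/dm³.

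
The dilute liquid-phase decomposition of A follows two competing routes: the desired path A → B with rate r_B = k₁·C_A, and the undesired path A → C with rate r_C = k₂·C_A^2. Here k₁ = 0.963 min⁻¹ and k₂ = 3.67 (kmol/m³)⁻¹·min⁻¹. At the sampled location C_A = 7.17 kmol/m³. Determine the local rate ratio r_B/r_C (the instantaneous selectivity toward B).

0.0366

S_{B/C} = r_B/r_C = (k₁·C_A)/(k₂·C_A^2) = (k₁/k₂)·C_A⁻¹.
= (0.963×7.170) / (3.67×7.170^2) = 6.905/188.7 = 0.0366.
The undesired path is higher order in A, so low C_A (CSTR or dilute feed) favours B.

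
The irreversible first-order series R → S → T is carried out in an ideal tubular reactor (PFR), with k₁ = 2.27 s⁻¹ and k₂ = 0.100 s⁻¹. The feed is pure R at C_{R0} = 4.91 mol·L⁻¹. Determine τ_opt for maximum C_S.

The intermediate peaks when r₁ = r₂, i.e. k₁e^(−k₁τ) = k₂e^(−k₂τ), giving τ_opt = ln(k₂/k₁)/(k₂−k₁).
= ln(0.100/2.27)/(0.100−2.27) = ln(0.04405)/-2.170 = -3.122/-2.170 = 1.44 s.

1.44 s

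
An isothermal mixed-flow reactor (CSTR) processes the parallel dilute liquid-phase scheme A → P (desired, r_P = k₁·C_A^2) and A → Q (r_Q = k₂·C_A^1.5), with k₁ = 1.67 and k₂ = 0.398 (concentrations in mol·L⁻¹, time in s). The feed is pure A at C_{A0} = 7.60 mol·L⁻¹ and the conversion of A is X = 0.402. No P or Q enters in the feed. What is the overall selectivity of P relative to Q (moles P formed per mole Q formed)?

8.95

Exit C_A = C_{A0}(1−X) = 7.60×0.598 = 4.545 mol·L⁻¹.
A CSTR operates uniformly at the exit composition, giving r_P = 34.49 and r_Q = 3.856 (each k·C_A^n at C_A = 4.545).
Overall selectivity = C_P/C_Q = r_Pτ/(r_Qτ) = r_P/r_Q = 8.95.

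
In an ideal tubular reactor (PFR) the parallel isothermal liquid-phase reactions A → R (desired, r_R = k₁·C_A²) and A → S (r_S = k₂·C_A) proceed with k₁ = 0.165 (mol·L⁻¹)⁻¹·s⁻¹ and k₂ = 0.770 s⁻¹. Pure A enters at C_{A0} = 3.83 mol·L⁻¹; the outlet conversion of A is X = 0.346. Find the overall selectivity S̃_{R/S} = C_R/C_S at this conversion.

0.675

C_A = C_{A0}(1−X) = 2.505 mol·L⁻¹.
Along a PFR/batch, dC_S/dC_A = −r_S/(r_R+r_S) = −k₂/(k₂+k₁·C_A).
Integrating from C_{A0} to C_A: C_S = (0.770/0.165)·ln[(0.770+0.165·3.83)/(0.770+0.165·2.50)] = 4.667·ln(1.402/1.183) = 0.7913 mol·L⁻¹.
Then C_R = (C_{A0}−C_A) − C_S = 1.325 − 0.7913 = 0.5339 mol·L⁻¹.
S̃_{R/S} = C_R/C_S = 0.5339/0.7913 = 0.675.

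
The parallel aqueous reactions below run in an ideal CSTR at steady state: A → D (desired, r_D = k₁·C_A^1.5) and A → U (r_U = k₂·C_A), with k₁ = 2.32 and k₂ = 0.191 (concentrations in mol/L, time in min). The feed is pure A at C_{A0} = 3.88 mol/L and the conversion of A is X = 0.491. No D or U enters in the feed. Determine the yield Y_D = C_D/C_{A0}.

0.464

Exit C_A = C_{A0}(1−X) = 3.88×0.509 = 1.975 mol/L.
In a CSTR the entire volume is at exit conditions, so r_D = 2.32×1.975^1.5 = 6.439 and r_U = 0.191×1.975 = 0.3772.
Fraction of consumed A going to D: r_D/(r_D+r_U) = 0.9447.
C_D = 0.9447·C_{A0}·X = 0.9447×3.88×0.491 = 1.80 mol/L; Y_D = C_D/C_{A0} = 0.464.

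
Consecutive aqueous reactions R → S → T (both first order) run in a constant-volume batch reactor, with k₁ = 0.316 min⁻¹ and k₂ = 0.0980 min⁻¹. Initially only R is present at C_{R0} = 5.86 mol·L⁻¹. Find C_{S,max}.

3.46 mol·L⁻¹

At the optimum, C_{S,max}/C_{R0} = (k₁/k₂)^[k₂/(k₂−k₁)].
= (0.316/0.0980)^(0.0980/(0.0980−0.316)) = (3.224)^(-0.4495) = 0.5908.
C_{S,max} = 0.5908×5.86 = 3.46 mol·L⁻¹.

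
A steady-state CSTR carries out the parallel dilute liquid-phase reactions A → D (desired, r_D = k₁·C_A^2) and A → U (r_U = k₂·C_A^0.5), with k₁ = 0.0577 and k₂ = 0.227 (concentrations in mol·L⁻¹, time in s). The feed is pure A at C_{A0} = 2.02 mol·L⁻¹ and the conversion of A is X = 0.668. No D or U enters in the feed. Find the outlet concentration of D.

0.165 mol·L⁻¹

Exit C_A = C_{A0}(1−X) = 2.02×0.332 = 0.6706 mol·L⁻¹.
Rates in a CSTR are evaluated at the outlet concentration: r_D = 0.0577×0.6706^2 = 0.02595, r_U = 0.227×0.6706^0.5 = 0.1859.
Fraction of consumed A going to D: r_D/(r_D+r_U) = 0.1225.
C_D = 0.1225·C_{A0}·X = 0.1225×2.02×0.668 = 0.165 mol·L⁻¹.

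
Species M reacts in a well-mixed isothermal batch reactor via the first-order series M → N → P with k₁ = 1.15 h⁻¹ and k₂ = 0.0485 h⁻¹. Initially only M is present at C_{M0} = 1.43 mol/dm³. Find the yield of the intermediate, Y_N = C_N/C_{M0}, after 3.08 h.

0.869

For first-order series with pure M initially, C_N(t) = k₁C_{M0}/(k₂−k₁)·(e^(−k₁t) − e^(−k₂t)).
e^(−k₁t) = e^(−1.15×3.08) = e^(−3.542) = 0.02896; e^(−k₂t) = e^(−0.1494) = 0.8612.
C_N = 1.15×1.43/(0.0485−1.15) × (0.02896−0.8612) = (-1.493)×(-0.8323) = 1.243 mol/dm³.
Y_N = C_N/C_{M0} = 1.243/1.43 = 0.869.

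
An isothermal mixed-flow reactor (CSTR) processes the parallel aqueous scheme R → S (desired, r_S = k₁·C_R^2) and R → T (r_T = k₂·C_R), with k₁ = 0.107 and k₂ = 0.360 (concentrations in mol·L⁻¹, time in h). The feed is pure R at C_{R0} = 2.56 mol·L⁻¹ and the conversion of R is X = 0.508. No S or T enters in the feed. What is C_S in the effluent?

0.354 mol·L⁻¹

Exit C_R = C_{R0}(1−X) = 2.56×0.492 = 1.260 mol·L⁻¹.
In a CSTR the entire volume is at exit conditions, so r_S = 0.107×1.260^2 = 0.1697 and r_T = 0.360×1.260 = 0.4534.
Fraction of consumed R going to S: r_S/(r_S+r_T) = 0.2724.
C_S = 0.2724·C_{R0}·X = 0.2724×2.56×0.508 = 0.354 mol·L⁻¹.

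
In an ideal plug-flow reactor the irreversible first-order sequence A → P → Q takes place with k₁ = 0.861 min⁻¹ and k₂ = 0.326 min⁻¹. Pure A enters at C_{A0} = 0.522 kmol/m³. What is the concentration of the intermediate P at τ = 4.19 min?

The intermediate concentration in a first-order A→B→C sequence is C_P = k₁C_{A0}(e^(−k₁τ) − e^(−k₂τ))/(k₂−k₁).
e^(−k₁τ) = e^(−0.861×4.19) = e^(−3.608) = 0.02712; e^(−k₂τ) = e^(−1.366) = 0.2551.
C_P = 0.861×0.522/(0.326−0.861) × (0.02712−0.2551) = (-0.8401)×(-0.2280) = 0.1916 kmol/m³.

0.192 kmol/m³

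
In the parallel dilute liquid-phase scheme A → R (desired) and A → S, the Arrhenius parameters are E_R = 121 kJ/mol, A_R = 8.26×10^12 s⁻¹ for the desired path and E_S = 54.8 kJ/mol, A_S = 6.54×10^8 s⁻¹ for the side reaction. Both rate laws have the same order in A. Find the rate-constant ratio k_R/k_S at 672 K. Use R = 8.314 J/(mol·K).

0.0903

Since both paths have the same order in A, the concentration cancels and S_{R/S} = k_R/k_S = (A_R/A_S)·exp[(E_S−E_R)/(RT)].
(E_S−E_R)/(RT) = (54.8−121)×10³/(8.314×672) = -66200/5587 = -11.85.
k_R/k_S = (8.26×10^12/6.54×10^8)·exp(-11.85) = 12630 × 7.146×10^-6 = 0.0903.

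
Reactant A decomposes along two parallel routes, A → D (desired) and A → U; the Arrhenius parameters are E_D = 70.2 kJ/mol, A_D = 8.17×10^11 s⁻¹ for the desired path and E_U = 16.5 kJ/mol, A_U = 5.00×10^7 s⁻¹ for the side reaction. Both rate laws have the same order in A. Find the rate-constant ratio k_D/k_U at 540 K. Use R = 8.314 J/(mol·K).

With equal orders, S_{D/U} = k_D/k_U = (A_D/A_U)·exp[(E_U−E_D)/(RT)].
(E_U−E_D)/(RT) = (16.5−70.2)×10³/(8.314×540) = -53700/4490 = -11.96.
k_D/k_U = (8.17×10^11/5.00×10^7)·exp(-11.96) = 16340 × 6.388×10^-6 = 0.104.

0.104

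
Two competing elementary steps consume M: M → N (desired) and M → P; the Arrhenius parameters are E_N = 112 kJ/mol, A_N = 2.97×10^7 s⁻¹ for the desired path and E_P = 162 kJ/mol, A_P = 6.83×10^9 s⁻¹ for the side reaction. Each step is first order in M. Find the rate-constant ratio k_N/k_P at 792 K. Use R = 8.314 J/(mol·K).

8.63

k_N/k_P = (A_N/A_P)·exp[−(E_N−E_P)/(RT)] = (A_N/A_P)·exp[(E_P−E_N)/(RT)].
(E_P−E_N)/(RT) = (162−112)×10³/(8.314×792) = 50000/6585 = 7.593.
k_N/k_P = (2.97×10^7/6.83×10^9)·exp(7.593) = 0.004348 × 1985 = 8.63.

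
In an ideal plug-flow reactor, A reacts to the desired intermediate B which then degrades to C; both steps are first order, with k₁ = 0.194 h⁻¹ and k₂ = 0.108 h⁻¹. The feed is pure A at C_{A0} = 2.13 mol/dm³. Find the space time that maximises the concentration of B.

6.81 h

Setting dC_B/dτ = 0 gives τ_opt = ln(k₂/k₁)/(k₂−k₁).
= ln(0.108/0.194)/(0.108−0.194) = ln(0.5567)/-0.08600 = -0.5857/-0.08600 = 6.81 h.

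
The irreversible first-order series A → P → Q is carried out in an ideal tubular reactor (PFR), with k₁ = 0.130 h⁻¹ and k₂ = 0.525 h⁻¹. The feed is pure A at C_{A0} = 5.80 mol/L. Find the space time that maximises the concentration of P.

For first-order series the maximum of C_P occurs at τ_opt = ln(k₂/k₁)/(k₂−k₁).
= ln(0.525/0.130)/(0.525−0.130) = ln(4.038)/0.3950 = 1.396/0.3950 = 3.53 h.

3.53 h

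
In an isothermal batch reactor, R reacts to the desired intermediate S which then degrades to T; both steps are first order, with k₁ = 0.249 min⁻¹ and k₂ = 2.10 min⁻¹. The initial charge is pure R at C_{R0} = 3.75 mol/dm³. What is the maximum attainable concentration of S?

0.334 mol/dm³

Evaluating C_S at t_opt = ln(k₂/k₁)/(k₂−k₁) gives C_{S,max}/C_{R0} = (k₁/k₂)^[k₂/(k₂−k₁)].
= (0.249/2.10)^(2.10/(2.10−0.249)) = (0.1186)^(1.135) = 0.08900.
C_{S,max} = 0.08900×3.75 = 0.334 mol/dm³.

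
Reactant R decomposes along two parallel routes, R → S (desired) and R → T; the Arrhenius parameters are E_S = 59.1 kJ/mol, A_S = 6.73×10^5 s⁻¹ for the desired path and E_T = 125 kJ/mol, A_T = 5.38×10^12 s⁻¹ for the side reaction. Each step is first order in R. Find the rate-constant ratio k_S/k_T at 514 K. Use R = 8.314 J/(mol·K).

0.623

k_S/k_T = (A_S/A_T)·exp[−(E_S−E_T)/(RT)] = (A_S/A_T)·exp[(E_T−E_S)/(RT)].
(E_T−E_S)/(RT) = (125−59.1)×10³/(8.314×514) = 65900/4273 = 15.42.
k_S/k_T = (6.73×10^5/5.38×10^12)·exp(15.42) = 1.251×10^-7 × 4.980×10^6 = 0.623.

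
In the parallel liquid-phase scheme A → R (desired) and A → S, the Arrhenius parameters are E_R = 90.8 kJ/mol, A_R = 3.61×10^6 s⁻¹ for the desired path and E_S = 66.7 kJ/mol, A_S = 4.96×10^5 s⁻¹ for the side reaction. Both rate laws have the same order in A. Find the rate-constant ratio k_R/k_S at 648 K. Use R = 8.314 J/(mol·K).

0.0830

Since both paths have the same order in A, the concentration cancels and S_{R/S} = k_R/k_S = (A_R/A_S)·exp[(E_S−E_R)/(RT)].
(E_S−E_R)/(RT) = (66.7−90.8)×10³/(8.314×648) = -24100/5387 = -4.473.
k_R/k_S = (3.61×10^6/4.96×10^5)·exp(-4.473) = 7.278 × 0.01141 = 0.0830.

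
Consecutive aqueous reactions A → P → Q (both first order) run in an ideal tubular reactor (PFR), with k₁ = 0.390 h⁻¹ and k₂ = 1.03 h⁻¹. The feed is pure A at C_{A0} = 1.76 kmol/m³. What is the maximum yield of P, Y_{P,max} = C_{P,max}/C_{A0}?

Evaluating C_P at τ_opt = ln(k₂/k₁)/(k₂−k₁) gives C_{P,max}/C_{A0} = (k₁/k₂)^[k₂/(k₂−k₁)].
= (0.390/1.03)^(1.03/(1.03−0.390)) = (0.3786)^(1.609) = 0.2095.

0.210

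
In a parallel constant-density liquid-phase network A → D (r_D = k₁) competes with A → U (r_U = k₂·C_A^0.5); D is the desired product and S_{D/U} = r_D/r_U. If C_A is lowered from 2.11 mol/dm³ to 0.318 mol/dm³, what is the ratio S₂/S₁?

2.58

S_{D/U} = (k₁/k₂)·C_A^-0.5, so S₂/S₁ = (C_{A,2}/C_{A,1})^-0.5.
= (0.318/2.11)^(-0.5) = (0.1507)^(-0.5) = 2.58.
Selectivity toward D rises as C_A falls — low-concentration operation is favoured.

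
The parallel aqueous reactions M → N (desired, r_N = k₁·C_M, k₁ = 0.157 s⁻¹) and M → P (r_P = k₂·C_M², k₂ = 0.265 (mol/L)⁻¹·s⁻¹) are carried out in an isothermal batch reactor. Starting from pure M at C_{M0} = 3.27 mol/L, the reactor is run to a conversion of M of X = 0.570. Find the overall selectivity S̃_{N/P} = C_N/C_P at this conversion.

0.265

C_M = C_{M0}(1−X) = 1.406 mol/L.
Along a PFR/batch, dC_N/dC_M = −r_N/(r_N+r_P) = −k₁/(k₁+k₂·C_M).
Integrating from C_{M0} to C_M: C_N = (0.157/0.265)·ln[(0.157+0.265·3.27)/(0.157+0.265·1.41)] = 0.5925·ln(1.024/0.5296) = 0.3904 mol/L.
C_P = (C_{M0}−C_M)−C_N = 1.474 mol/L; S̃_{N/P} = 0.3904/1.474 = 0.265.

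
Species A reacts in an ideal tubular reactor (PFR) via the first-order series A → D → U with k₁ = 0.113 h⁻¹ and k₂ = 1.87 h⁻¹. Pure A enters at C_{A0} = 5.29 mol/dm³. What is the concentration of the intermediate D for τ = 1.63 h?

0.267 mol/dm³

The intermediate concentration in a first-order A→B→C sequence is C_D = k₁C_{A0}(e^(−k₁τ) − e^(−k₂τ))/(k₂−k₁).
e^(−k₁τ) = e^(−0.113×1.63) = e^(−0.1842) = 0.8318; e^(−k₂τ) = e^(−3.048) = 0.04745.
C_D = 0.113×5.29/(1.87−0.113) × (0.8318−0.04745) = 0.3402×0.7843 = 0.2668 mol/dm³.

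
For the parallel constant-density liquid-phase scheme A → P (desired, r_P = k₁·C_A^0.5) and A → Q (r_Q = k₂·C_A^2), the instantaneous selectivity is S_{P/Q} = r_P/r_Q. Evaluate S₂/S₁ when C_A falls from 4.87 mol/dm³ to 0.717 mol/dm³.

S_{P/Q} = (k₁/k₂)·C_A^-1.5, so S₂/S₁ = (C_{A,2}/C_{A,1})^-1.5.
= (0.717/4.87)^(-1.5) = (0.1472)^(-1.5) = 17.7.
Selectivity toward P rises as C_A falls — low-concentration operation is favoured.

17.7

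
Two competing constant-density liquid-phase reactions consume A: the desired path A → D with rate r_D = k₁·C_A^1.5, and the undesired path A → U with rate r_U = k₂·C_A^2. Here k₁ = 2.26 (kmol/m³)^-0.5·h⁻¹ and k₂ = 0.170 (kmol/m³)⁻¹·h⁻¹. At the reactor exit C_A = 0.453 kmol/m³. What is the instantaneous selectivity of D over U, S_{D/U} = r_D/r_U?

S_{D/U} = r_D/r_U = (k₁·C_A^1.5)/(k₂·C_A^2) = (k₁/k₂)·C_A^-0.5.
= (2.26×0.4530^1.5) / (0.170×0.4530^2) = 0.6891/0.03489 = 19.8.
The undesired path is higher order in A, so low C_A (CSTR or dilute feed) favours D.

19.8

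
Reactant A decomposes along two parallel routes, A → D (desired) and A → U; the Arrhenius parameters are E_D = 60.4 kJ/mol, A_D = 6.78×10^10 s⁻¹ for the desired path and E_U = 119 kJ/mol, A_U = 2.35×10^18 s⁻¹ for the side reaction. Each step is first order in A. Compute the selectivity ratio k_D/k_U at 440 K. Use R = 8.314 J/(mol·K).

0.261

Since both paths have the same order in A, the concentration cancels and S_{D/U} = k_D/k_U = (A_D/A_U)·exp[(E_U−E_D)/(RT)].
(E_U−E_D)/(RT) = (119−60.4)×10³/(8.314×440) = 58600/3658 = 16.02.
k_D/k_U = (6.78×10^10/2.35×10^18)·exp(16.02) = 2.885×10^-8 × 9.056×10^6 = 0.261.
Since E_D < E_U, lowering the temperature improves selectivity toward D.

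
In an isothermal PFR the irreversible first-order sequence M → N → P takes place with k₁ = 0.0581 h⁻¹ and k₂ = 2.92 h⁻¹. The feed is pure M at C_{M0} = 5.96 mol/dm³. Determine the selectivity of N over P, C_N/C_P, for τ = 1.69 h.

0.243

Solving the coupled first-order balances gives C_N(τ) = [k₁/(k₂−k₁)]·C_{M0}·(e^(−k₁τ) − e^(−k₂τ)).
e^(−k₁τ) = e^(−0.0581×1.69) = e^(−0.09819) = 0.9065; e^(−k₂τ) = e^(−4.935) = 0.007192.
C_N = 0.0581×5.96/(2.92−0.0581) × (0.9065−0.007192) = 0.1210×0.8993 = 0.1088 mol/dm³.
C_M = C_{M0}e^(−k₁τ) = 5.403 mol/dm³, so C_P = C_{M0}−C_M−C_N = 0.4486 mol/dm³; C_N/C_P = 0.243.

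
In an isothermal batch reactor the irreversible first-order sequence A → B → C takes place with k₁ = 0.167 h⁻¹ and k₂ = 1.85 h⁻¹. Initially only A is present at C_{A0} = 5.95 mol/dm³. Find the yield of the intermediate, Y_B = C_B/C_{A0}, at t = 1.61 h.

The intermediate concentration in a first-order A→B→C sequence is C_B = k₁C_{A0}(e^(−k₁t) − e^(−k₂t))/(k₂−k₁).
e^(−k₁t) = e^(−0.167×1.61) = e^(−0.2689) = 0.7642; e^(−k₂t) = e^(−2.979) = 0.05087.
C_B = 0.167×5.95/(1.85−0.167) × (0.7642−0.05087) = 0.5904×0.7134 = 0.4212 mol/dm³.
Y_B = C_B/C_{A0} = 0.4212/5.95 = 0.0708.

0.0708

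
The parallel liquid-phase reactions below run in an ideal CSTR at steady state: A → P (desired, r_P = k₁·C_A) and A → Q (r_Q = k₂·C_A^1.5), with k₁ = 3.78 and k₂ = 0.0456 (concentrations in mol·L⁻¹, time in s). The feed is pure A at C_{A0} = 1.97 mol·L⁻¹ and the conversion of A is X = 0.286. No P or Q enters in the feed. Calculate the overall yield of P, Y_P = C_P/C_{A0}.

Exit C_A = C_{A0}(1−X) = 1.97×0.714 = 1.407 mol·L⁻¹.
Rates in a CSTR are evaluated at the outlet concentration: r_P = 3.78×1.407 = 5.317, r_Q = 0.0456×1.407^1.5 = 0.07607.
Fraction of consumed A going to P: r_P/(r_P+r_Q) = 0.9859.
C_P = 0.9859·C_{A0}·X = 0.9859×1.97×0.286 = 0.555 mol·L⁻¹; Y_P = C_P/C_{A0} = 0.282.

0.282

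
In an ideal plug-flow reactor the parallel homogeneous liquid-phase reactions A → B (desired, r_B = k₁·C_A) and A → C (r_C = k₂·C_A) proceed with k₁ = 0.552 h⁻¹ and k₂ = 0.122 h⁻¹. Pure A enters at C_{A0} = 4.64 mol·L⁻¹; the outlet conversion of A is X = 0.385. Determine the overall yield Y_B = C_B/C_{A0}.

0.315

C_A = C_{A0}(1−X) = 2.854 mol·L⁻¹.
Both paths are first order in A, so the instantaneous fraction to B is constant: dC_B/d(−C_A) = k₁/(k₁+k₂) = 0.8190.
C_B = 0.8190·(C_{A0}−C_A) = 0.8190×1.786 = 1.46 mol·L⁻¹.
Y_B = C_B/C_{A0} = 1.463/4.64 = 0.315.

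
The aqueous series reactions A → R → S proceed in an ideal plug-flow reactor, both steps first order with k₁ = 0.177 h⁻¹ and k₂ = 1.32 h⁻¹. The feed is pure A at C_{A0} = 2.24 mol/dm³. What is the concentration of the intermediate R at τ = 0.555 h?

0.148 mol/dm³

For first-order series with pure A initially, C_R(τ) = k₁C_{A0}/(k₂−k₁)·(e^(−k₁τ) − e^(−k₂τ)).
e^(−k₁τ) = e^(−0.177×0.555) = e^(−0.09824) = 0.9064; e^(−k₂τ) = e^(−0.7326) = 0.4807.
C_R = 0.177×2.24/(1.32−0.177) × (0.9064−0.4807) = 0.3469×0.4258 = 0.1477 mol/dm³.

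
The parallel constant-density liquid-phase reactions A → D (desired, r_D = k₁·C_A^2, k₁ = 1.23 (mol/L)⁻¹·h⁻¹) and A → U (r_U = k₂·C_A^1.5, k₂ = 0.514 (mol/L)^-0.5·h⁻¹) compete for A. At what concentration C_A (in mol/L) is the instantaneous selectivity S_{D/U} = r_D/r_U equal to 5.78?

5.83 mol/L

S_{D/U} = (k₁/k₂)·C_A^0.5 ⇒ C_A = (S·k₂/k₁)^(2).
= (5.78×0.514/1.23)^(2) = (2.415)^(2) = 5.83 mol/L.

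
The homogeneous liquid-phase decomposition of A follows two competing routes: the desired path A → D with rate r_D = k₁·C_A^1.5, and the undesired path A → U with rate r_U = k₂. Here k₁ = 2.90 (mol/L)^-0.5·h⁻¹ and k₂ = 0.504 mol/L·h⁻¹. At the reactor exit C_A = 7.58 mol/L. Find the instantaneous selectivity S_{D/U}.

120

S_{D/U} = r_D/r_U = (k₁·C_A^1.5)/(k₂) = (k₁/k₂)·C_A^1.5.
= (2.90×7.580^1.5) / (0.504) = 60.52/0.5040 = 120.
Since the desired path is higher order in A, keeping C_A high (PFR or concentrated feed) favours D.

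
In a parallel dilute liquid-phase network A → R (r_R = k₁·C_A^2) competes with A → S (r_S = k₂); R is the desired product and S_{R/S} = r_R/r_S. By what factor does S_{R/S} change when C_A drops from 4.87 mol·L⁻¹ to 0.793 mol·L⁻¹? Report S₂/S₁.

S_{R/S} = (k₁/k₂)·C_A^2, so S₂/S₁ = (C_{A,2}/C_{A,1})^2.
= (0.793/4.87)^2 = (0.1628)^2 = 0.0265.
Selectivity toward R falls as C_A falls — high-concentration operation is favoured.

0.0265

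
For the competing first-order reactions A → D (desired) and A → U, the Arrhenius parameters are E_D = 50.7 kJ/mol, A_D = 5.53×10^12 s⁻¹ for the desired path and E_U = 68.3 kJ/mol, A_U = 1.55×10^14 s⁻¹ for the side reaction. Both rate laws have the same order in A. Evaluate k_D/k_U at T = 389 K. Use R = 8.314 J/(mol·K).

8.24

Since both paths have the same order in A, the concentration cancels and S_{D/U} = k_D/k_U = (A_D/A_U)·exp[(E_U−E_D)/(RT)].
(E_U−E_D)/(RT) = (68.3−50.7)×10³/(8.314×389) = 17600/3234 = 5.442.
k_D/k_U = (5.53×10^12/1.55×10^14)·exp(5.442) = 0.03568 × 230.9 = 8.24.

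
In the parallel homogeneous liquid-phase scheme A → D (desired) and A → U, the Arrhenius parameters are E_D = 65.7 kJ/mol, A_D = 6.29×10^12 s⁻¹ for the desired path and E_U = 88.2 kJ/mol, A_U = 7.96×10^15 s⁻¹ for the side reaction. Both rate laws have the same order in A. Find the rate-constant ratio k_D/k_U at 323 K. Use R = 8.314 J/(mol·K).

3.44

With equal orders, S_{D/U} = k_D/k_U = (A_D/A_U)·exp[(E_U−E_D)/(RT)].
(E_U−E_D)/(RT) = (88.2−65.7)×10³/(8.314×323) = 22500/2685 = 8.379.
k_D/k_U = (6.29×10^12/7.96×10^15)·exp(8.379) = 7.902×10^-4 × 4353 = 3.44.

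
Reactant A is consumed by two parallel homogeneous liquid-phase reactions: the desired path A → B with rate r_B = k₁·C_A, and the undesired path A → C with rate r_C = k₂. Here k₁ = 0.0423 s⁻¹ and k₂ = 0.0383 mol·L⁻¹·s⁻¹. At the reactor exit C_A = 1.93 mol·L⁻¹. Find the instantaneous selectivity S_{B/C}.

2.13

S_{B/C} = r_B/r_C = (k₁·C_A)/(k₂) = (k₁/k₂)·C_A.
= (0.0423×1.930) / (0.0383) = 0.08164/0.03830 = 2.13.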